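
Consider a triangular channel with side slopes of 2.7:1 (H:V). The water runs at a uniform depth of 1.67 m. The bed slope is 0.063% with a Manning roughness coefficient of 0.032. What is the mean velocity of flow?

V = 0.666 m/s

For a triangular section with side slope z = 2.7: A = zy² = 2.7×1.67² = 7.53 m²; P = 2y√(1+z²) = 2×1.67×2.879 = 9.617 m.
Hydraulic radius R = A/P = 7.53/9.617 = 0.783 m.
From Manning's equation, V = (1/n) R^(2/3) S^(1/2) = (1/0.032) × 0.783^(2/3) × 0.00063^(1/2) = 0.666 m/s.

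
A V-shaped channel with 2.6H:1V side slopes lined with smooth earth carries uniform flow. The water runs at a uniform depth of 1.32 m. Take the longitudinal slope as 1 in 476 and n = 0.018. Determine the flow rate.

For a triangular section with side slope z = 2.6: A = zy² = 2.6×1.32² = 4.53 m²; P = 2y√(1+z²) = 2×1.32×2.786 = 7.354 m.
Hydraulic radius R = A/P = 4.53/7.354 = 0.616 m.
Manning's equation: Q = (1/n) A R^(2/3) S^(1/2) = (1/0.018) × 4.53 × 0.616^(2/3) × 0.002101^(1/2) = 8.35 m³/s.

Q = 8.35 m³/s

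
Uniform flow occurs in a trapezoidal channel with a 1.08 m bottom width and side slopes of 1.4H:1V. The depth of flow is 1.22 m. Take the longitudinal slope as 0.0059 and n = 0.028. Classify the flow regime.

subcritical

With bottom width b = 1.08 m and side slope z = 1.4: A = (b + zy)y = (1.08 + 1.4×1.22)×1.22 = 3.401 m²; P = b + 2y√(1+z²) = 1.08 + 2×1.22×1.72 = 5.278 m.
Hydraulic radius R = A/P = 3.401/5.278 = 0.6444 m.
V = (1/n) R^(2/3) √S = (1/0.028) × 0.6444^(2/3) × √0.0059 = 2.047 m/s. Hydraulic depth D_h = A/T = 3.401/4.496 = 0.7565 m.
Froude number Fr = V/√(g·D_h) = 2.047/√(9.81×0.7565) = 0.751, which is less than 1, so the flow is subcritical.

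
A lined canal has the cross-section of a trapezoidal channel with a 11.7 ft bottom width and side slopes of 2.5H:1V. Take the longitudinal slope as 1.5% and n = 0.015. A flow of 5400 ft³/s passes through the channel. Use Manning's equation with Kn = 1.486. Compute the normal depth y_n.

Manning's equation rearranged: A R^(2/3) = nQ / (1.486·√S) = 0.015 × 5400 / (1.486 × √0.015) = 445.1.
Trying y = 7.43 ft: A R^(2/3) = 599.4 — over.
Trying y = 5.01 ft: A R^(2/3) = 260.1 — short.
Trying y = 6.47 ft: A R^(2/3) = 444.9 — ≈ 445.1.

y_n = 6.47 ft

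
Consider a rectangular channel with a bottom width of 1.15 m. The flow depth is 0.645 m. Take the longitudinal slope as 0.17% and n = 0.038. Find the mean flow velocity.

V = 0.491 m/s

Flow area A = b·y = 1.15 × 0.645 = 0.7417 m². Wetted perimeter P = b + 2y = 1.15 + 2×0.645 = 2.44 m.
Hydraulic radius R = A/P = 0.7417/2.44 = 0.304 m.
From Manning's equation, V = (1/n) R^(2/3) S^(1/2) = (1/0.038) × 0.304^(2/3) × 0.0017^(1/2) = 0.491 m/s.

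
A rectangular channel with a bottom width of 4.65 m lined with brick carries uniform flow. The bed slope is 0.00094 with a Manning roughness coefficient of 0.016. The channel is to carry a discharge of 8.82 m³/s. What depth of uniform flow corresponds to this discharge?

Manning's equation rearranged: A R^(2/3) = nQ / (1·√S) = 0.016 × 8.82 / (√0.00094) = 4.603.
At y = 1.45 m: A R^(2/3) = 6.253 — over.
At y = 0.917 m: A R^(2/3) = 3.225 — short.
At y = 1.17 m: A R^(2/3) = 4.603 — ≈ 4.603.

y_n = 1.17 m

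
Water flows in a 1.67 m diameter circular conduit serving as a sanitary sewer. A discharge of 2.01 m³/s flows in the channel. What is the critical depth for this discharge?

y_c = 0.705 m

At critical depth, Q² T / (g A³) = 1, i.e. A³/T = Q²/g = 2.01²/9.81 = 0.4118.
Try y = 0.545 m: A³/T = 0.1528 — too small.
Try y = 0.765 m: A³/T = 0.5629 — too large.
Try y = 0.705 m: A³/T = 0.4117 — ≈ 0.4118.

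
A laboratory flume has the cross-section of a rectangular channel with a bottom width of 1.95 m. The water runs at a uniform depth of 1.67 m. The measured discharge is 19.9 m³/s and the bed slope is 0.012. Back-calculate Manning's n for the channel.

Flow area A = b·y = 1.95 × 1.67 = 3.256 m². Wetted perimeter P = b + 2y = 1.95 + 2×1.67 = 5.29 m.
Hydraulic radius R = A/P = 3.256/5.29 = 0.6156 m.
Rearranging Manning's equation: n = (1/Q) A R^(2/3) S^(1/2) = (1/19.9) × 3.256 × 0.6156^(2/3) × √0.012 = 0.013.

n = 0.013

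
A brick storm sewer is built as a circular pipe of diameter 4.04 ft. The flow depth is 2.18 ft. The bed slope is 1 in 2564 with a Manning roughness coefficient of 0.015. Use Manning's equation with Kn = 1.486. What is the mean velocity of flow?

For a circular section of diameter D = 4.04 ft at depth y = 2.18 ft, the central angle is θ = 2 arccos(1 − 2y/D) = 3.3 rad. Then A = (D²/8)(θ − sin θ) = 7.055 ft² and P = Dθ/2 = 6.666 ft.
Hydraulic radius R = A/P = 7.055/6.666 = 1.058 ft.
From Manning's equation, V = (1.486/n) R^(2/3) S^(1/2) = (1.486/0.015) × 1.058^(2/3) × 0.00039^(1/2) = 2.03 ft/s.

V = 2.03 ft/s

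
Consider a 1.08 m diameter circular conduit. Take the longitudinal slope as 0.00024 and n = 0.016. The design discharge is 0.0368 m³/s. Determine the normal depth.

Manning's equation rearranged: A R^(2/3) = nQ / (1·√S) = 0.016 × 0.0368 / (√0.00024) = 0.03801.
Try y = 0.276 m: A R^(2/3) = 0.05475 — too large.
Try y = 0.23 m: A R^(2/3) = 0.03805 — close enough.

y_n = 0.23 m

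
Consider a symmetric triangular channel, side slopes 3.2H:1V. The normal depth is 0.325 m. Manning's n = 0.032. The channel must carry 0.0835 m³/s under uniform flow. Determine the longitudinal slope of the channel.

For a triangular section with side slope z = 3.2: A = zy² = 3.2×0.325² = 0.338 m²; P = 2y√(1+z²) = 2×0.325×3.353 = 2.179 m.
Hydraulic radius R = A/P = 0.338/2.179 = 0.1551 m.
From Manning's equation, S = [nQ / (1 A R^(2/3))]² = [0.032 × 0.0835 / (1 × 0.338 × 0.1551^(2/3))]² = 0.00075.

S = 0.00075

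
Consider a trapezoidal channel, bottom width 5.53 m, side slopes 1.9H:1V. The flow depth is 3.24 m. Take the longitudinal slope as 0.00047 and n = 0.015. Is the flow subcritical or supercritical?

subcritical

With bottom width b = 5.53 m and side slope z = 1.9: A = (b + zy)y = (5.53 + 1.9×3.24)×3.24 = 37.86 m²; P = b + 2y√(1+z²) = 5.53 + 2×3.24×2.147 = 19.44 m.
Hydraulic radius R = A/P = 37.86/19.44 = 1.947 m.
V = (1/n) R^(2/3) √S = (1/0.015) × 1.947^(2/3) × √0.00047 = 2.254 m/s. Hydraulic depth D_h = A/T = 37.86/17.84 = 2.122 m.
Froude number Fr = V/√(g·D_h) = 2.254/√(9.81×2.122) = 0.494, which is less than 1, so the flow is subcritical.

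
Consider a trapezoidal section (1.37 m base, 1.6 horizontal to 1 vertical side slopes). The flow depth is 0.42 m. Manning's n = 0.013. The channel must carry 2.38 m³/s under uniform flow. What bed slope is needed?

With bottom width b = 1.37 m and side slope z = 1.6: A = (b + zy)y = (1.37 + 1.6×0.42)×0.42 = 0.8576 m²; P = b + 2y√(1+z²) = 1.37 + 2×0.42×1.887 = 2.955 m.
Hydraulic radius R = A/P = 0.8576/2.955 = 0.2902 m.
From Manning's equation, S = [nQ / (1 A R^(2/3))]² = [0.013 × 2.38 / (1 × 0.8576 × 0.2902^(2/3))]² = 0.00677.

S = 0.00677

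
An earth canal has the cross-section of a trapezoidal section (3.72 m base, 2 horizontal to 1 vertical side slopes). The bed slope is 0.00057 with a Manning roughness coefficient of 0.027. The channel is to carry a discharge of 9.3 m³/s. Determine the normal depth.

y_n = 1.55 m

Manning's equation rearranged: A R^(2/3) = nQ / (1·√S) = 0.027 × 9.3 / (√0.00057) = 10.52.
Try y = 1.09 m: A R^(2/3) = 5.3 — short.
Try y = 1.55 m: A R^(2/3) = 10.52 — close enough.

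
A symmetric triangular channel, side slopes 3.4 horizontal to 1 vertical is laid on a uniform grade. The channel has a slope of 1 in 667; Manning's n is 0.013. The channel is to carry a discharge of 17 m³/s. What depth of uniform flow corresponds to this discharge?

Manning's equation rearranged: A R^(2/3) = nQ / (1·√S) = 0.013 × 17 / (√0.001499) = 5.708.
Try y = 1.77 m: A R^(2/3) = 9.551 — over.
Try y = 1.24 m: A R^(2/3) = 3.697 — short.
Try y = 1.46 m: A R^(2/3) = 5.716 — matches.

y_n = 1.46 m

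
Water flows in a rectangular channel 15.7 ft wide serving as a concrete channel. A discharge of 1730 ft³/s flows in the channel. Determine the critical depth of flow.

For a rectangular channel, critical depth y_c = (q²/g)^(1/3) where q = Q/b = 1730/15.7 = 110.2 ft²/s.
So y_c = (110.2²/32.2)^(1/3) = 7.22 ft.

y_c = 7.22 ft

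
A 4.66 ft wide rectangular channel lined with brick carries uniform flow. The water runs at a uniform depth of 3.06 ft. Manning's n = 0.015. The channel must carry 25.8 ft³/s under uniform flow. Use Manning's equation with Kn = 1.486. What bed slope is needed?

Flow area A = b·y = 4.66 × 3.06 = 14.26 ft². Wetted perimeter P = b + 2y = 4.66 + 2×3.06 = 10.78 ft.
Hydraulic radius R = A/P = 14.26/10.78 = 1.323 ft.
From Manning's equation, S = [nQ / (1.486 A R^(2/3))]² = [0.015 × 25.8 / (1.486 × 14.26 × 1.323^(2/3))]² = 0.00023.

S = 0.00023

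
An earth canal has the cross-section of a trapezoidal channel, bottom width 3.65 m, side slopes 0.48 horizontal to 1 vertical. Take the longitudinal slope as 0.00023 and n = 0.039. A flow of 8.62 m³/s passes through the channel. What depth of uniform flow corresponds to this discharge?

Manning's equation rearranged: A R^(2/3) = nQ / (1·√S) = 0.039 × 8.62 / (√0.00023) = 22.17.
At y = 3.62 m: A R^(2/3) = 27.45 — too large.
At y = 2.45 m: A R^(2/3) = 14.09 — too small.
At y = 3.2 m: A R^(2/3) = 22.17 — close enough.

y_n = 3.2 m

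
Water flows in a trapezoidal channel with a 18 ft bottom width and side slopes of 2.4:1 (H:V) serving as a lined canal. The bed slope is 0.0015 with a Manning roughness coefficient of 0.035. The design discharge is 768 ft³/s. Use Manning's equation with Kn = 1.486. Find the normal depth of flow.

Manning's equation rearranged: A R^(2/3) = nQ / (1.486·√S) = 0.035 × 768 / (1.486 × √0.0015) = 467.1.
At y = 7.47 ft: A R^(2/3) = 755.3 — high.
At y = 5.88 ft: A R^(2/3) = 466.8 — close enough.

y_n = 5.88 ft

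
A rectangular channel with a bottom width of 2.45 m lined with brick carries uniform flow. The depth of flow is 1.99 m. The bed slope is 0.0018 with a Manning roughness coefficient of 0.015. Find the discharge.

Flow area A = b·y = 2.45 × 1.99 = 4.876 m². Wetted perimeter P = b + 2y = 2.45 + 2×1.99 = 6.43 m.
Hydraulic radius R = A/P = 4.876/6.43 = 0.7582 m.
Manning's equation: Q = (1/n) A R^(2/3) S^(1/2) = (1/0.015) × 4.876 × 0.7582^(2/3) × 0.0018^(1/2) = 11.5 m³/s.

Q = 11.5 m³/s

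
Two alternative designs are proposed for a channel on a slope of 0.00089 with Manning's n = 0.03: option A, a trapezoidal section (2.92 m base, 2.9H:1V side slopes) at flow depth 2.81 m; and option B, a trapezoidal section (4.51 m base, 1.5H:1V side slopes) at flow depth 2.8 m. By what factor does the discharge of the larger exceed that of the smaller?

Channel A: With bottom width b = 2.92 m and side slope z = 2.9: A = (b + zy)y = (2.92 + 2.9×2.81)×2.81 = 31.1 m²; P = b + 2y√(1+z²) = 2.92 + 2×2.81×3.068 = 20.16 m. Hydraulic radius R = A/P = 31.1/20.16 = 1.543 m. Q_A = (1/0.03)·31.1·1.543^(2/3)·√0.00089 = 41.3 m³/s.
Channel B: With bottom width b = 4.51 m and side slope z = 1.5: A = (b + zy)y = (4.51 + 1.5×2.8)×2.8 = 24.39 m²; P = b + 2y√(1+z²) = 4.51 + 2×2.8×1.803 = 14.61 m. Hydraulic radius R = A/P = 24.39/14.61 = 1.67 m. Q_B = (1/0.03)·24.39·1.67^(2/3)·√0.00089 = 34.13 m³/s.
The larger discharge is 41.3 m³/s and the smaller is 34.13 m³/s; the ratio is 1.21.

1.21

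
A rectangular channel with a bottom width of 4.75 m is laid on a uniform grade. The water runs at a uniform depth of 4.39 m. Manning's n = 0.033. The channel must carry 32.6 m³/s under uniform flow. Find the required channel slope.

S = 0.0015

Flow area A = b·y = 4.75 × 4.39 = 20.85 m². Wetted perimeter P = b + 2y = 4.75 + 2×4.39 = 13.53 m.
Hydraulic radius R = A/P = 20.85/13.53 = 1.541 m.
From Manning's equation, S = [nQ / (1 A R^(2/3))]² = [0.033 × 32.6 / (1 × 20.85 × 1.541^(2/3))]² = 0.0015.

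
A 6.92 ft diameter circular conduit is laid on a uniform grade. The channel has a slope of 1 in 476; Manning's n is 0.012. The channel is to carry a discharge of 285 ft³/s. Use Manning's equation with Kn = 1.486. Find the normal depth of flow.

y_n = 5.26 ft

Manning's equation rearranged: A R^(2/3) = nQ / (1.486·√S) = 0.012 × 285 / (1.486 × √0.002101) = 50.21.
At y = 3.59 ft: A R^(2/3) = 28.84 — short.
At y = 5.26 ft: A R^(2/3) = 50.19 — close enough.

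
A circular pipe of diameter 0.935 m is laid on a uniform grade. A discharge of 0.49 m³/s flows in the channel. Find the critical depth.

At critical depth, Q² T / (g A³) = 1, i.e. A³/T = Q²/g = 0.49²/9.81 = 0.02448.
Trying y = 0.329 m: A³/T = 0.01124 — too small.
Trying y = 0.464 m: A³/T = 0.04205 — too large.
Trying y = 0.403 m: A³/T = 0.02452 — close enough.

y_c = 0.403 m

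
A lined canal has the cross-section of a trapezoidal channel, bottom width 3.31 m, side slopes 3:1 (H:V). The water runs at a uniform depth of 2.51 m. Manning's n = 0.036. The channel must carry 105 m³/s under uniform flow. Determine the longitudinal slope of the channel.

S = 0.0121

With bottom width b = 3.31 m and side slope z = 3: A = (b + zy)y = (3.31 + 3×2.51)×2.51 = 27.21 m²; P = b + 2y√(1+z²) = 3.31 + 2×2.51×3.162 = 19.18 m.
Hydraulic radius R = A/P = 27.21/19.18 = 1.418 m.
From Manning's equation, S = [nQ / (1 A R^(2/3))]² = [0.036 × 105 / (1 × 27.21 × 1.418^(2/3))]² = 0.0121.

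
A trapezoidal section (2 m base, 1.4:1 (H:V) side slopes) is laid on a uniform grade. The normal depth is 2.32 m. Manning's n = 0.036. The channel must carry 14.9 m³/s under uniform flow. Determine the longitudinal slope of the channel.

S = 0.00149

With bottom width b = 2 m and side slope z = 1.4: A = (b + zy)y = (2 + 1.4×2.32)×2.32 = 12.18 m²; P = b + 2y√(1+z²) = 2 + 2×2.32×1.72 = 9.983 m.
Hydraulic radius R = A/P = 12.18/9.983 = 1.22 m.
From Manning's equation, S = [nQ / (1 A R^(2/3))]² = [0.036 × 14.9 / (1 × 12.18 × 1.22^(2/3))]² = 0.00149.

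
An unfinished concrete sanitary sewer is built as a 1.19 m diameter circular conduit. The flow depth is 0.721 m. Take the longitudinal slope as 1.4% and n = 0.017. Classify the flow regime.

For a circular section of diameter D = 1.19 m at depth y = 0.721 m, the central angle is θ = 2 arccos(1 − 2y/D) = 3.568 rad. Then A = (D²/8)(θ − sin θ) = 0.7049 m² and P = Dθ/2 = 2.123 m.
Hydraulic radius R = A/P = 0.7049/2.123 = 0.332 m.
V = (1/n) R^(2/3) √S = (1/0.017) × 0.332^(2/3) × √0.014 = 3.337 m/s. Hydraulic depth D_h = A/T = 0.7049/1.163 = 0.6061 m.
Froude number Fr = V/√(g·D_h) = 3.337/√(9.81×0.6061) = 1.37, which is greater than 1, so the flow is supercritical.

supercritical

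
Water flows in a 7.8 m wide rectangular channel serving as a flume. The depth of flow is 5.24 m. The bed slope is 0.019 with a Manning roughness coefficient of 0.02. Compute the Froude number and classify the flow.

supercritical

Flow area A = b·y = 7.8 × 5.24 = 40.87 m². Wetted perimeter P = b + 2y = 7.8 + 2×5.24 = 18.28 m.
Hydraulic radius R = A/P = 40.87/18.28 = 2.236 m.
V = (1/n) R^(2/3) √S = (1/0.02) × 2.236^(2/3) × √0.019 = 11.78 m/s. Hydraulic depth D_h = A/T = 40.87/7.8 = 5.24 m.
Froude number Fr = V/√(g·D_h) = 11.78/√(9.81×5.24) = 1.64, which is greater than 1, so the flow is supercritical.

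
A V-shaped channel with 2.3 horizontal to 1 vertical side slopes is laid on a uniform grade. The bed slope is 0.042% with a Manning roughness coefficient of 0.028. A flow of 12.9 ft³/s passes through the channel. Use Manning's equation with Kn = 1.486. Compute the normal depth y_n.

Manning's equation rearranged: A R^(2/3) = nQ / (1.486·√S) = 0.028 × 12.9 / (1.486 × √0.00042) = 11.86.
At y = 2 ft: A R^(2/3) = 8.684 — too small.
At y = 2.25 ft: A R^(2/3) = 11.89 — matches.

y_n = 2.25 ft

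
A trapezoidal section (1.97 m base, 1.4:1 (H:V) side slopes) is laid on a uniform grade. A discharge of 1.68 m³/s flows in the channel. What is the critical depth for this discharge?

y_c = 0.382 m

At critical depth, Q² T / (g A³) = 1, i.e. A³/T = Q²/g = 1.68²/9.81 = 0.2877.
At y = 0.323 m: A³/T = 0.1666 — short.
At y = 0.382 m: A³/T = 0.2882 — ≈ 0.2877.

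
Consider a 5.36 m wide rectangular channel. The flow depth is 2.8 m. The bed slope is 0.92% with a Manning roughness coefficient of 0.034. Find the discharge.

Flow area A = b·y = 5.36 × 2.8 = 15.01 m². Wetted perimeter P = b + 2y = 5.36 + 2×2.8 = 10.96 m.
Hydraulic radius R = A/P = 15.01/10.96 = 1.369 m.
Manning's equation: Q = (1/n) A R^(2/3) S^(1/2) = (1/0.034) × 15.01 × 1.369^(2/3) × 0.0092^(1/2) = 52.2 m³/s.

Q = 52.2 m³/s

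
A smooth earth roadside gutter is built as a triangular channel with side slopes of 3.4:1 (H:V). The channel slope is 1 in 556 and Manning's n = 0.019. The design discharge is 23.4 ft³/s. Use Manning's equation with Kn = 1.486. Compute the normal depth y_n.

Manning's equation rearranged: A R^(2/3) = nQ / (1.486·√S) = 0.019 × 23.4 / (1.486 × √0.001799) = 7.055.
At y = 1.08 ft: A R^(2/3) = 2.558 — short.
At y = 1.58 ft: A R^(2/3) = 7.056 — matches.

y_n = 1.58 ft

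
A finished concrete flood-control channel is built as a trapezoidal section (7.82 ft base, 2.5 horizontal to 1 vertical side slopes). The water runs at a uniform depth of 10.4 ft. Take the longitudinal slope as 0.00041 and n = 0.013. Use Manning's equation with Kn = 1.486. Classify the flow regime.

subcritical

With bottom width b = 7.82 ft and side slope z = 2.5: A = (b + zy)y = (7.82 + 2.5×10.4)×10.4 = 351.7 ft²; P = b + 2y√(1+z²) = 7.82 + 2×10.4×2.693 = 63.83 ft.
Hydraulic radius R = A/P = 351.7/63.83 = 5.511 ft.
V = (1.486/n) R^(2/3) √S = (1.486/0.013) × 5.511^(2/3) × √0.00041 = 7.221 ft/s. Hydraulic depth D_h = A/T = 351.7/59.82 = 5.88 ft.
Froude number Fr = V/√(g·D_h) = 7.221/√(32.2×5.88) = 0.525, which is less than 1, so the flow is subcritical.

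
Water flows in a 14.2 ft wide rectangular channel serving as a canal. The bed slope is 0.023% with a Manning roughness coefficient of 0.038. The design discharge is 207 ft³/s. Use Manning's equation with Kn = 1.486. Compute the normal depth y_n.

Manning's equation rearranged: A R^(2/3) = nQ / (1.486·√S) = 0.038 × 207 / (1.486 × √0.00023) = 349.
Try y = 11.2 ft: A R^(2/3) = 423.5 — too large.
Try y = 9.62 ft: A R^(2/3) = 349.1 — matches.

y_n = 9.62 ft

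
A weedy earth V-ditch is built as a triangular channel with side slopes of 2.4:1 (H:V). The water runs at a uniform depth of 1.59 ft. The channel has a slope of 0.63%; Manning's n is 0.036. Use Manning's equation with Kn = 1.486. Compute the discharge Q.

Q = 16.2 ft³/s

For a triangular section with side slope z = 2.4: A = zy² = 2.4×1.59² = 6.067 ft²; P = 2y√(1+z²) = 2×1.59×2.6 = 8.268 ft.
Hydraulic radius R = A/P = 6.067/8.268 = 0.7338 ft.
Manning's equation: Q = (1.486/n) A R^(2/3) S^(1/2) = (1.486/0.036) × 6.067 × 0.7338^(2/3) × 0.0063^(1/2) = 16.2 ft³/s.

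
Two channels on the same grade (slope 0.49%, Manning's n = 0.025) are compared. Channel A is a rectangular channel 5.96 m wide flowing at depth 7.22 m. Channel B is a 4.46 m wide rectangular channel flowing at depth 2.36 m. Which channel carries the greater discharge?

Channel A: Flow area A = b·y = 5.96 × 7.22 = 43.03 m². Wetted perimeter P = b + 2y = 5.96 + 2×7.22 = 20.4 m. Hydraulic radius R = A/P = 43.03/20.4 = 2.109 m. Q_A = (1/0.025)·43.03·2.109^(2/3)·√0.0049 = 198.2 m³/s.
Channel B: Flow area A = b·y = 4.46 × 2.36 = 10.53 m². Wetted perimeter P = b + 2y = 4.46 + 2×2.36 = 9.18 m. Hydraulic radius R = A/P = 10.53/9.18 = 1.147 m. Q_B = (1/0.025)·10.53·1.147^(2/3)·√0.0049 = 32.29 m³/s.
Q_A = 198.2 m³/s vs Q_B = 32.29 m³/s, so channel A carries more.

channel A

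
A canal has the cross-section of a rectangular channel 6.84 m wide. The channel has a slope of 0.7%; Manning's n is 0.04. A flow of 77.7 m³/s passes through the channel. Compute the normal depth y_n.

y_n = 3.7 m

Manning's equation rearranged: A R^(2/3) = nQ / (1·√S) = 0.04 × 77.7 / (√0.007) = 37.15.
Try y = 4.36 m: A R^(2/3) = 46.01 — high.
Try y = 3.7 m: A R^(2/3) = 37.13 — matches.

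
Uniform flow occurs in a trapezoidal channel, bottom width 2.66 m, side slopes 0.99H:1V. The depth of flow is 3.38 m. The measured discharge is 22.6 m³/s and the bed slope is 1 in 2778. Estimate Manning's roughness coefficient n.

n = 0.024

With bottom width b = 2.66 m and side slope z = 0.99: A = (b + zy)y = (2.66 + 0.99×3.38)×3.38 = 20.3 m²; P = b + 2y√(1+z²) = 2.66 + 2×3.38×1.407 = 12.17 m.
Hydraulic radius R = A/P = 20.3/12.17 = 1.668 m.
Rearranging Manning's equation: n = (1/Q) A R^(2/3) S^(1/2) = (1/22.6) × 20.3 × 1.668^(2/3) × √0.00036 = 0.024.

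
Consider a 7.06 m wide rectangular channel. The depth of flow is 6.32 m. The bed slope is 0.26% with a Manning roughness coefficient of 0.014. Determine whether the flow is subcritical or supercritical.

subcritical

Flow area A = b·y = 7.06 × 6.32 = 44.62 m². Wetted perimeter P = b + 2y = 7.06 + 2×6.32 = 19.7 m.
Hydraulic radius R = A/P = 44.62/19.7 = 2.265 m.
V = (1/n) R^(2/3) √S = (1/0.014) × 2.265^(2/3) × √0.0026 = 6.281 m/s. Hydraulic depth D_h = A/T = 44.62/7.06 = 6.32 m.
Froude number Fr = V/√(g·D_h) = 6.281/√(9.81×6.32) = 0.798, which is less than 1, so the flow is subcritical.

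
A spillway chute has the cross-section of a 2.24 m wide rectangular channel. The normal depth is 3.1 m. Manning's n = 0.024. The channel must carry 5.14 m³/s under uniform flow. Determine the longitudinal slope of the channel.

Flow area A = b·y = 2.24 × 3.1 = 6.944 m². Wetted perimeter P = b + 2y = 2.24 + 2×3.1 = 8.44 m.
Hydraulic radius R = A/P = 6.944/8.44 = 0.8227 m.
From Manning's equation, S = [nQ / (1 A R^(2/3))]² = [0.024 × 5.14 / (1 × 6.944 × 0.8227^(2/3))]² = 0.000409.

S = 0.000409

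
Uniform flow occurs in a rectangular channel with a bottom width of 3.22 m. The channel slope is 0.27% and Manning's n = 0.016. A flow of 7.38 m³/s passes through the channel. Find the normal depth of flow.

y_n = 0.981 m

Manning's equation rearranged: A R^(2/3) = nQ / (1·√S) = 0.016 × 7.38 / (√0.0027) = 2.272.
Try y = 0.878 m: A R^(2/3) = 1.939 — too small.
Try y = 1.15 m: A R^(2/3) = 2.838 — too large.
Try y = 0.981 m: A R^(2/3) = 2.271 — ≈ 2.272.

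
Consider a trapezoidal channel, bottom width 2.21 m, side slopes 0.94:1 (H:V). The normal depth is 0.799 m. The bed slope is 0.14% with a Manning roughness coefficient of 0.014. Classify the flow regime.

subcritical

With bottom width b = 2.21 m and side slope z = 0.94: A = (b + zy)y = (2.21 + 0.94×0.799)×0.799 = 2.366 m²; P = b + 2y√(1+z²) = 2.21 + 2×0.799×1.372 = 4.403 m.
Hydraulic radius R = A/P = 2.366/4.403 = 0.5373 m.
V = (1/n) R^(2/3) √S = (1/0.014) × 0.5373^(2/3) × √0.0014 = 1.766 m/s. Hydraulic depth D_h = A/T = 2.366/3.712 = 0.6373 m.
Froude number Fr = V/√(g·D_h) = 1.766/√(9.81×0.6373) = 0.706, which is less than 1, so the flow is subcritical.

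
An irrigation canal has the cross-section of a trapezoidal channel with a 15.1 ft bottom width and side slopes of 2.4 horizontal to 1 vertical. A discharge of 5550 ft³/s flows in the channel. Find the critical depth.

y_c = 10 ft

At critical depth, Q² T / (g A³) = 1, i.e. A³/T = Q²/g = 5550²/32.2 = 956600.
Try y = 11.6 ft: A³/T = 1746000 — too large.
Try y = 10 ft: A³/T = 947300 — ≈ 956600.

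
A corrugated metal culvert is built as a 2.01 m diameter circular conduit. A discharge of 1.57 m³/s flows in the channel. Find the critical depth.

At critical depth, Q² T / (g A³) = 1, i.e. A³/T = Q²/g = 1.57²/9.81 = 0.2513.
Try y = 0.519 m: A³/T = 0.1555 — low.
Try y = 0.736 m: A³/T = 0.6018 — high.
Try y = 0.587 m: A³/T = 0.251 — ≈ 0.2513.

y_c = 0.587 m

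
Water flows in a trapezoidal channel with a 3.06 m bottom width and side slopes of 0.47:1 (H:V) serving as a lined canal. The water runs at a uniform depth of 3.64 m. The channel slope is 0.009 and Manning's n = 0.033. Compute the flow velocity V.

V = 3.87 m/s

With bottom width b = 3.06 m and side slope z = 0.47: A = (b + zy)y = (3.06 + 0.47×3.64)×3.64 = 17.37 m²; P = b + 2y√(1+z²) = 3.06 + 2×3.64×1.105 = 11.1 m.
Hydraulic radius R = A/P = 17.37/11.1 = 1.564 m.
From Manning's equation, V = (1/n) R^(2/3) S^(1/2) = (1/0.033) × 1.564^(2/3) × 0.009^(1/2) = 3.87 m/s.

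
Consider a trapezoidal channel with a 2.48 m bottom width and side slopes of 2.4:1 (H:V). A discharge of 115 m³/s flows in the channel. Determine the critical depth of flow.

y_c = 2.95 m

At critical depth, Q² T / (g A³) = 1, i.e. A³/T = Q²/g = 115²/9.81 = 1348.
Try y = 3.41 m: A³/T = 2551 — over.
Try y = 2.63 m: A³/T = 818.5 — short.
Try y = 2.95 m: A³/T = 1348 — ≈ 1348.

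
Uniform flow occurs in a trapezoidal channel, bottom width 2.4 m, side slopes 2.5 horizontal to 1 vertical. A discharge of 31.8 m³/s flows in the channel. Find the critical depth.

At critical depth, Q² T / (g A³) = 1, i.e. A³/T = Q²/g = 31.8²/9.81 = 103.1.
Try y = 1.15 m: A³/T = 27.39 — short.
Try y = 1.74 m: A³/T = 146 — over.
Try y = 1.6 m: A³/T = 103.2 — close enough.

y_c = 1.6 m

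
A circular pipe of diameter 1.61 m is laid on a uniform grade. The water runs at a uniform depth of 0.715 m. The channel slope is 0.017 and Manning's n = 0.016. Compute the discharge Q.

For a circular section of diameter D = 1.61 m at depth y = 0.715 m, the central angle is θ = 2 arccos(1 − 2y/D) = 2.918 rad. Then A = (D²/8)(θ − sin θ) = 0.8733 m² and P = Dθ/2 = 2.349 m.
Hydraulic radius R = A/P = 0.8733/2.349 = 0.3718 m.
Manning's equation: Q = (1/n) A R^(2/3) S^(1/2) = (1/0.016) × 0.8733 × 0.3718^(2/3) × 0.017^(1/2) = 3.68 m³/s.

Q = 3.68 m³/s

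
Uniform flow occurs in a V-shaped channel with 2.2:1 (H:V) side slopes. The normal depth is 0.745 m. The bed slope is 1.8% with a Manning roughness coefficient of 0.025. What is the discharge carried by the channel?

Q = 3.19 m³/s

For a triangular section with side slope z = 2.2: A = zy² = 2.2×0.745² = 1.221 m²; P = 2y√(1+z²) = 2×0.745×2.417 = 3.601 m.
Hydraulic radius R = A/P = 1.221/3.601 = 0.3391 m.
Manning's equation: Q = (1/n) A R^(2/3) S^(1/2) = (1/0.025) × 1.221 × 0.3391^(2/3) × 0.018^(1/2) = 3.19 m³/s.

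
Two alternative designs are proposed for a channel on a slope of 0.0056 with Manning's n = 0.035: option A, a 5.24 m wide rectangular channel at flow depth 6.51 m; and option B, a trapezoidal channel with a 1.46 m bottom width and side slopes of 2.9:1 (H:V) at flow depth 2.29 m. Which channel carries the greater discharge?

channel A

Channel A: Flow area A = b·y = 5.24 × 6.51 = 34.11 m². Wetted perimeter P = b + 2y = 5.24 + 2×6.51 = 18.26 m. Hydraulic radius R = A/P = 34.11/18.26 = 1.868 m. Q_A = (1/0.035)·34.11·1.868^(2/3)·√0.0056 = 110.6 m³/s.
Channel B: With bottom width b = 1.46 m and side slope z = 2.9: A = (b + zy)y = (1.46 + 2.9×2.29)×2.29 = 18.55 m²; P = b + 2y√(1+z²) = 1.46 + 2×2.29×3.068 = 15.51 m. Hydraulic radius R = A/P = 18.55/15.51 = 1.196 m. Q_B = (1/0.035)·18.55·1.196^(2/3)·√0.0056 = 44.69 m³/s.
Q_A = 110.6 m³/s vs Q_B = 44.69 m³/s, so channel A carries more.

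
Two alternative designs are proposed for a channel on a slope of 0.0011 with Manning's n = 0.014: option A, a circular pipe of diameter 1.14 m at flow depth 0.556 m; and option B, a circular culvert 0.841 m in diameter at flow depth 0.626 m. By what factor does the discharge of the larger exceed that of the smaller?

1.19

Channel A: For a circular section of diameter D = 1.14 m at depth y = 0.556 m, the central angle is θ = 2 arccos(1 − 2y/D) = 3.092 rad. Then A = (D²/8)(θ − sin θ) = 0.4944 m² and P = Dθ/2 = 1.763 m. Hydraulic radius R = A/P = 0.4944/1.763 = 0.2805 m. Q_A = (1/0.014)·0.4944·0.2805^(2/3)·√0.0011 = 0.5018 m³/s.
Channel B: For a circular section of diameter D = 0.841 m at depth y = 0.626 m, the central angle is θ = 2 arccos(1 − 2y/D) = 4.163 rad. Then A = (D²/8)(θ − sin θ) = 0.4434 m² and P = Dθ/2 = 1.75 m. Hydraulic radius R = A/P = 0.4434/1.75 = 0.2533 m. Q_B = (1/0.014)·0.4434·0.2533^(2/3)·√0.0011 = 0.4206 m³/s.
The larger discharge is 0.5018 m³/s and the smaller is 0.4206 m³/s; the ratio is 1.19.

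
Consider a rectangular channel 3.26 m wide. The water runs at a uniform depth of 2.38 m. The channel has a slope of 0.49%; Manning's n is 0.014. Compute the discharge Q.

Q = 37.9 m³/s

Flow area A = b·y = 3.26 × 2.38 = 7.759 m². Wetted perimeter P = b + 2y = 3.26 + 2×2.38 = 8.02 m.
Hydraulic radius R = A/P = 7.759/8.02 = 0.9674 m.
Manning's equation: Q = (1/n) A R^(2/3) S^(1/2) = (1/0.014) × 7.759 × 0.9674^(2/3) × 0.0049^(1/2) = 37.9 m³/s.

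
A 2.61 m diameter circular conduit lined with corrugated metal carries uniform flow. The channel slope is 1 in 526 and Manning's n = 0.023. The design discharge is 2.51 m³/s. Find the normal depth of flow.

y_n = 1.03 m

Manning's equation rearranged: A R^(2/3) = nQ / (1·√S) = 0.023 × 2.51 / (√0.001901) = 1.324.
At y = 1.28 m: A R^(2/3) = 1.947 — high.
At y = 0.737 m: A R^(2/3) = 0.7007 — low.
At y = 1.03 m: A R^(2/3) = 1.323 — matches.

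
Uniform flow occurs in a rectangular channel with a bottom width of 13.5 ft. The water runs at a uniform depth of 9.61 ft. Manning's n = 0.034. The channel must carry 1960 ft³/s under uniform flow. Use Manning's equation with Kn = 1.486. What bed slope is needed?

Flow area A = b·y = 13.5 × 9.61 = 129.7 ft². Wetted perimeter P = b + 2y = 13.5 + 2×9.61 = 32.72 ft.
Hydraulic radius R = A/P = 129.7/32.72 = 3.965 ft.
From Manning's equation, S = [nQ / (1.486 A R^(2/3))]² = [0.034 × 1960 / (1.486 × 129.7 × 3.965^(2/3))]² = 0.019.

S = 0.019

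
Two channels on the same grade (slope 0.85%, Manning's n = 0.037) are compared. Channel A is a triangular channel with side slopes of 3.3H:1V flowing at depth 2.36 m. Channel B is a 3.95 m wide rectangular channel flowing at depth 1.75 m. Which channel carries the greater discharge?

Channel A: For a triangular section with side slope z = 3.3: A = zy² = 3.3×2.36² = 18.38 m²; P = 2y√(1+z²) = 2×2.36×3.448 = 16.28 m. Hydraulic radius R = A/P = 18.38/16.28 = 1.129 m. Q_A = (1/0.037)·18.38·1.129^(2/3)·√0.0085 = 49.66 m³/s.
Channel B: Flow area A = b·y = 3.95 × 1.75 = 6.913 m². Wetted perimeter P = b + 2y = 3.95 + 2×1.75 = 7.45 m. Hydraulic radius R = A/P = 6.913/7.45 = 0.9279 m. Q_B = (1/0.037)·6.913·0.9279^(2/3)·√0.0085 = 16.39 m³/s.
Q_A = 49.66 m³/s vs Q_B = 16.39 m³/s, so channel A carries more.

channel A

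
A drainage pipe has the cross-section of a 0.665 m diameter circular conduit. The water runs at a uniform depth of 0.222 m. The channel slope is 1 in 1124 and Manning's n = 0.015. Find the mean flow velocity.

For a circular section of diameter D = 0.665 m at depth y = 0.222 m, the central angle is θ = 2 arccos(1 − 2y/D) = 2.464 rad. Then A = (D²/8)(θ − sin θ) = 0.1016 m² and P = Dθ/2 = 0.8193 m.
Hydraulic radius R = A/P = 0.1016/0.8193 = 0.124 m.
From Manning's equation, V = (1/n) R^(2/3) S^(1/2) = (1/0.015) × 0.124^(2/3) × 0.0008897^(1/2) = 0.494 m/s.

V = 0.494 m/s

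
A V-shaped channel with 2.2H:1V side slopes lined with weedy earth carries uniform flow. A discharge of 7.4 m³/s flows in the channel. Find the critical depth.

y_c = 1.18 m

At critical depth, Q² T / (g A³) = 1, i.e. A³/T = Q²/g = 7.4²/9.81 = 5.582.
Trying y = 1.04 m: A³/T = 2.944 — short.
Trying y = 1.18 m: A³/T = 5.536 — close enough.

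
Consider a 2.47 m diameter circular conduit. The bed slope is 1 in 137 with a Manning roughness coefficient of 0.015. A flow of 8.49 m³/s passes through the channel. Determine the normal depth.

y_n = 1.13 m

Manning's equation rearranged: A R^(2/3) = nQ / (1·√S) = 0.015 × 8.49 / (√0.007299) = 1.491.
At y = 1.32 m: A R^(2/3) = 1.942 — over.
At y = 0.93 m: A R^(2/3) = 1.047 — short.
At y = 1.13 m: A R^(2/3) = 1.49 — matches.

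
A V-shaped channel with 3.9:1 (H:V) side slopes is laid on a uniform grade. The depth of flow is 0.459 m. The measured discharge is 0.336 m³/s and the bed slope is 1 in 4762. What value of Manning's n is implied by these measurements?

n = 0.013

For a triangular section with side slope z = 3.9: A = zy² = 3.9×0.459² = 0.8217 m²; P = 2y√(1+z²) = 2×0.459×4.026 = 3.696 m.
Hydraulic radius R = A/P = 0.8217/3.696 = 0.2223 m.
Rearranging Manning's equation: n = (1/Q) A R^(2/3) S^(1/2) = (1/0.336) × 0.8217 × 0.2223^(2/3) × √0.00021 = 0.013.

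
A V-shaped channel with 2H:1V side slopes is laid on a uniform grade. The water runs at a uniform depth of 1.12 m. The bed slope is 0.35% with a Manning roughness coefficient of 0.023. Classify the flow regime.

subcritical

For a triangular section with side slope z = 2: A = zy² = 2×1.12² = 2.509 m²; P = 2y√(1+z²) = 2×1.12×2.236 = 5.009 m.
Hydraulic radius R = A/P = 2.509/5.009 = 0.5009 m.
V = (1/n) R^(2/3) √S = (1/0.023) × 0.5009^(2/3) × √0.0035 = 1.622 m/s. Hydraulic depth D_h = A/T = 2.509/4.48 = 0.56 m.
Froude number Fr = V/√(g·D_h) = 1.622/√(9.81×0.56) = 0.692, which is less than 1, so the flow is subcritical.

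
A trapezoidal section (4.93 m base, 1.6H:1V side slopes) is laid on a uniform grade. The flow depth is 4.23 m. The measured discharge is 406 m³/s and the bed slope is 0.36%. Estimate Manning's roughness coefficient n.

n = 0.013

With bottom width b = 4.93 m and side slope z = 1.6: A = (b + zy)y = (4.93 + 1.6×4.23)×4.23 = 49.48 m²; P = b + 2y√(1+z²) = 4.93 + 2×4.23×1.887 = 20.89 m.
Hydraulic radius R = A/P = 49.48/20.89 = 2.368 m.
Rearranging Manning's equation: n = (1/Q) A R^(2/3) S^(1/2) = (1/406) × 49.48 × 2.368^(2/3) × √0.0036 = 0.013.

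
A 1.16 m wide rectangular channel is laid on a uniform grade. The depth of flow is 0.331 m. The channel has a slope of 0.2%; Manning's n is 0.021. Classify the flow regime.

subcritical

Flow area A = b·y = 1.16 × 0.331 = 0.384 m². Wetted perimeter P = b + 2y = 1.16 + 2×0.331 = 1.822 m.
Hydraulic radius R = A/P = 0.384/1.822 = 0.2107 m.
V = (1/n) R^(2/3) √S = (1/0.021) × 0.2107^(2/3) × √0.002 = 0.7541 m/s. Hydraulic depth D_h = A/T = 0.384/1.16 = 0.331 m.
Froude number Fr = V/√(g·D_h) = 0.7541/√(9.81×0.331) = 0.419, which is less than 1, so the flow is subcritical.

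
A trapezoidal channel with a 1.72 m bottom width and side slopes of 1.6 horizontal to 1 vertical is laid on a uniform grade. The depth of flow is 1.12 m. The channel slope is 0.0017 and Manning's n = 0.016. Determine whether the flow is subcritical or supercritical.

With bottom width b = 1.72 m and side slope z = 1.6: A = (b + zy)y = (1.72 + 1.6×1.12)×1.12 = 3.933 m²; P = b + 2y√(1+z²) = 1.72 + 2×1.12×1.887 = 5.946 m.
Hydraulic radius R = A/P = 3.933/5.946 = 0.6615 m.
V = (1/n) R^(2/3) √S = (1/0.016) × 0.6615^(2/3) × √0.0017 = 1.956 m/s. Hydraulic depth D_h = A/T = 3.933/5.304 = 0.7416 m.
Froude number Fr = V/√(g·D_h) = 1.956/√(9.81×0.7416) = 0.725, which is less than 1, so the flow is subcritical.

subcritical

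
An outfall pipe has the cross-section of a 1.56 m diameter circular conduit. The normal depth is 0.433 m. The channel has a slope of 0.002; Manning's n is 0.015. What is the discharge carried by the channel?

Q = 0.512 m³/s

For a circular section of diameter D = 1.56 m at depth y = 0.433 m, the central angle is θ = 2 arccos(1 − 2y/D) = 2.22 rad. Then A = (D²/8)(θ − sin θ) = 0.4328 m² and P = Dθ/2 = 1.731 m.
Hydraulic radius R = A/P = 0.4328/1.731 = 0.25 m.
Manning's equation: Q = (1/n) A R^(2/3) S^(1/2) = (1/0.015) × 0.4328 × 0.25^(2/3) × 0.002^(1/2) = 0.512 m³/s.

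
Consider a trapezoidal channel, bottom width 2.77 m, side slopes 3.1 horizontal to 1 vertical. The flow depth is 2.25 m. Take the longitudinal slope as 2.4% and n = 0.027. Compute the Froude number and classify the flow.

With bottom width b = 2.77 m and side slope z = 3.1: A = (b + zy)y = (2.77 + 3.1×2.25)×2.25 = 21.93 m²; P = b + 2y√(1+z²) = 2.77 + 2×2.25×3.257 = 17.43 m.
Hydraulic radius R = A/P = 21.93/17.43 = 1.258 m.
V = (1/n) R^(2/3) √S = (1/0.027) × 1.258^(2/3) × √0.024 = 6.687 m/s. Hydraulic depth D_h = A/T = 21.93/16.72 = 1.311 m.
Froude number Fr = V/√(g·D_h) = 6.687/√(9.81×1.311) = 1.86, which is greater than 1, so the flow is supercritical.

supercritical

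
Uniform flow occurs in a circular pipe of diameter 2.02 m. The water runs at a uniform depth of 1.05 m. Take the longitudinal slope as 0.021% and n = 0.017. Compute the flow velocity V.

For a circular section of diameter D = 2.02 m at depth y = 1.05 m, the central angle is θ = 2 arccos(1 − 2y/D) = 3.221 rad. Then A = (D²/8)(θ − sin θ) = 1.683 m² and P = Dθ/2 = 3.253 m.
Hydraulic radius R = A/P = 1.683/3.253 = 0.5174 m.
From Manning's equation, V = (1/n) R^(2/3) S^(1/2) = (1/0.017) × 0.5174^(2/3) × 0.00021^(1/2) = 0.549 m/s.

V = 0.549 m/s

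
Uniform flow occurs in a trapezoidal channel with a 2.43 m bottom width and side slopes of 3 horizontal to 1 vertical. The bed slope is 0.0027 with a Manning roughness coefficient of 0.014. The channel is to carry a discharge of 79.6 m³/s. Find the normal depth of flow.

y_n = 2.15 m

Manning's equation rearranged: A R^(2/3) = nQ / (1·√S) = 0.014 × 79.6 / (√0.0027) = 21.45.
Trying y = 2.34 m: A R^(2/3) = 26.12 — over.
Trying y = 1.5 m: A R^(2/3) = 9.49 — short.
Trying y = 2.15 m: A R^(2/3) = 21.45 — ≈ 21.45.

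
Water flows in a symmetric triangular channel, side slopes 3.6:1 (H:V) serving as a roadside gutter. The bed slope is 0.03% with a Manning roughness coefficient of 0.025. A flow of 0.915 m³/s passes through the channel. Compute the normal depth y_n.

y_n = 0.824 m

Manning's equation rearranged: A R^(2/3) = nQ / (1·√S) = 0.025 × 0.915 / (√0.0003) = 1.321.
Try y = 0.651 m: A R^(2/3) = 0.7043 — low.
Try y = 0.824 m: A R^(2/3) = 1.32 — matches.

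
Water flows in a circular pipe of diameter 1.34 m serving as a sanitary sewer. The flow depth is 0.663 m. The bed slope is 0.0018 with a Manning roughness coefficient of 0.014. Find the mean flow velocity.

For a circular section of diameter D = 1.34 m at depth y = 0.663 m, the central angle is θ = 2 arccos(1 − 2y/D) = 3.121 rad. Then A = (D²/8)(θ − sin θ) = 0.6958 m² and P = Dθ/2 = 2.091 m.
Hydraulic radius R = A/P = 0.6958/2.091 = 0.3328 m.
From Manning's equation, V = (1/n) R^(2/3) S^(1/2) = (1/0.014) × 0.3328^(2/3) × 0.0018^(1/2) = 1.46 m/s.

V = 1.46 m/s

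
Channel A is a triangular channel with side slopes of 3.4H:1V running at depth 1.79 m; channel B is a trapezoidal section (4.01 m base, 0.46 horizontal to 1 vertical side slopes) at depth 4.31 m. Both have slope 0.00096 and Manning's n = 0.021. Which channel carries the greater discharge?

Channel A: For a triangular section with side slope z = 3.4: A = zy² = 3.4×1.79² = 10.89 m²; P = 2y√(1+z²) = 2×1.79×3.544 = 12.69 m. Hydraulic radius R = A/P = 10.89/12.69 = 0.8586 m. Q_A = (1/0.021)·10.89·0.8586^(2/3)·√0.00096 = 14.52 m³/s.
Channel B: With bottom width b = 4.01 m and side slope z = 0.46: A = (b + zy)y = (4.01 + 0.46×4.31)×4.31 = 25.83 m²; P = b + 2y√(1+z²) = 4.01 + 2×4.31×1.101 = 13.5 m. Hydraulic radius R = A/P = 25.83/13.5 = 1.913 m. Q_B = (1/0.021)·25.83·1.913^(2/3)·√0.00096 = 58.73 m³/s.
Q_A = 14.52 m³/s vs Q_B = 58.73 m³/s, so channel B carries more.

channel B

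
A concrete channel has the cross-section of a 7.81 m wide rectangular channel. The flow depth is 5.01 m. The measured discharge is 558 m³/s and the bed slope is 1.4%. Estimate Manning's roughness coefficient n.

n = 0.014

Flow area A = b·y = 7.81 × 5.01 = 39.13 m². Wetted perimeter P = b + 2y = 7.81 + 2×5.01 = 17.83 m.
Hydraulic radius R = A/P = 39.13/17.83 = 2.195 m.
Rearranging Manning's equation: n = (1/Q) A R^(2/3) S^(1/2) = (1/558) × 39.13 × 2.195^(2/3) × √0.014 = 0.014.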